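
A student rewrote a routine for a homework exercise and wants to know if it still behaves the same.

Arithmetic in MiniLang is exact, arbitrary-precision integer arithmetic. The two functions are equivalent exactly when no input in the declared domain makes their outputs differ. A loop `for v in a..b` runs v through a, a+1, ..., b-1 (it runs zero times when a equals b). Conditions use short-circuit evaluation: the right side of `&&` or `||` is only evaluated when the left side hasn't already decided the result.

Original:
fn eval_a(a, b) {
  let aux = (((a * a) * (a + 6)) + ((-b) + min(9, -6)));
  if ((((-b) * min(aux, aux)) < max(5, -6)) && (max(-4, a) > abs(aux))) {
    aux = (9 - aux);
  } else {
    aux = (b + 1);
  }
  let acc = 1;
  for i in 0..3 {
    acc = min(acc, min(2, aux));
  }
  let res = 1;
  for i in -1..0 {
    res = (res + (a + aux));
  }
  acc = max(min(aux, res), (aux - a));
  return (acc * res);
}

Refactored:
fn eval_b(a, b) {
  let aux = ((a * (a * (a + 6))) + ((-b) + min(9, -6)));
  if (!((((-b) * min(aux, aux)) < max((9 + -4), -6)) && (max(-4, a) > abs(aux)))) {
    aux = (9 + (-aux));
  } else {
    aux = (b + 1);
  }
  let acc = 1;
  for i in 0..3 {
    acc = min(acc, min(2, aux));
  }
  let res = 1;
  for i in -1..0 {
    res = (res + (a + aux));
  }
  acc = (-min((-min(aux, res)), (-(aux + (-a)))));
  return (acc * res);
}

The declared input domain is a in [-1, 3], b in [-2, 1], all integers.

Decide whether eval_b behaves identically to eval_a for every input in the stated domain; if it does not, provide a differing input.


Take a=-1, b=-2.
eval_a: aux=1, then ((((-b) * min(aux, aux)) < max(5, -6)) && (max(-4, a) > abs(aux))) is false, then aux=-1, then acc=1, then (i=0), then acc=-1, then (i=1), then acc=-1, then (i=2), then acc=-1, then res=1, then (i=-1), then res=-1, then acc=0, then returns 0
eval_b: aux=1, then (!((((-b) * min(aux, aux)) < max((9 + -4), -6)) && (max(-4, a) > abs(aux)))) is true, then aux=8, then acc=1, then (i=0), then acc=1, then (i=1), then acc=1, then (i=2), then acc=1, then res=1, then (i=-1), then res=8, then acc=9, then returns 72
0 vs 72 — the two versions disagree here.
verdict: not equivalent; witness: a=-1, b=-2


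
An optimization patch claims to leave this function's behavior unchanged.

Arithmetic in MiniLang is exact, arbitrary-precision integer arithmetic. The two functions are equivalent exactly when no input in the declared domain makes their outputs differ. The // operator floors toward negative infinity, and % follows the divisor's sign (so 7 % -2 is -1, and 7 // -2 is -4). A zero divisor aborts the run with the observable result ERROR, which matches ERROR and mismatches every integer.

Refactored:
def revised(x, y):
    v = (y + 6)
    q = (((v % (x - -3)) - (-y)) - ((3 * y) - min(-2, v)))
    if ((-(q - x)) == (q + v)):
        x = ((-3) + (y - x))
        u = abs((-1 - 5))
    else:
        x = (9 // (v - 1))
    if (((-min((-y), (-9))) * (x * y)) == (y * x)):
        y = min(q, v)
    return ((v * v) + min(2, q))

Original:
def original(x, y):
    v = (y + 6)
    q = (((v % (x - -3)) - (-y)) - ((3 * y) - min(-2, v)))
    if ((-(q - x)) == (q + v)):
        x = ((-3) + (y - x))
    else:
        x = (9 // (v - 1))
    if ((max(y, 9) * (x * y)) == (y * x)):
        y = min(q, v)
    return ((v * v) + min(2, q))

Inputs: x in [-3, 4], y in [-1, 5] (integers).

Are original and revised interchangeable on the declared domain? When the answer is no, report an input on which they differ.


The two are interchangeable: constant usage differs, local variable names differ, statement counts differ, arithmetic usage differs, min/max/abs usage differs, and every declared input agrees.
As a probe, take x=1, y=3: original runs v becomes 9; next q becomes -7; next ((-(q - x)) == (q + v)) evaluates to false; next x becomes 1; next ((max(y, 9) * (x * y)) == (y * x)) evaluates to false; next final value 74; revised runs v becomes 9; next q becomes -7; next ((-(q - x)) == (q + v)) evaluates to false; next x becomes 1; next (((-min((-y), (-9))) * (x * y)) == (y * x)) evaluates to false; next final value 74; both end at 74.
Across all 56 domain points the two functions coincide.
verdict: equivalent


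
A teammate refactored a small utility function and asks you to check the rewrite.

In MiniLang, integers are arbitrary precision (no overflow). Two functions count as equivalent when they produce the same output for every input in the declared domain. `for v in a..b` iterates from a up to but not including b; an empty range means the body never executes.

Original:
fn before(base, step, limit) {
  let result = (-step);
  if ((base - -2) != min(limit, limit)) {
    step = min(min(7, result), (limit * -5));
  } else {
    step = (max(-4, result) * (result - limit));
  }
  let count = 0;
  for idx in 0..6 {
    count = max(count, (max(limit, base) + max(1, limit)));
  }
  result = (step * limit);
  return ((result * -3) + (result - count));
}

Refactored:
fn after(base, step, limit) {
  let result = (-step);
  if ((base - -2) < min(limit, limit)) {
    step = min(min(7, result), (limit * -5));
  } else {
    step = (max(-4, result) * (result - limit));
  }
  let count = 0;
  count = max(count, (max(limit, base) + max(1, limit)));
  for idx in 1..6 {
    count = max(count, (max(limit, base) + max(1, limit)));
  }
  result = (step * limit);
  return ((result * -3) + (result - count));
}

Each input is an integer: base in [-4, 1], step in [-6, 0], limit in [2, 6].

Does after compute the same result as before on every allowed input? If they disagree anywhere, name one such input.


Take base=1, step=-6, limit=2.
before: result becomes 6; next ((base - -2) != min(limit, limit)) evaluates to true; next step becomes -10; next count becomes 0; next at idx=0:; next count becomes 4; next at idx=1:; next count becomes 4; next at idx=2:; next count becomes 4; next at idx=3:; next count becomes 4; next at idx=4:; next count becomes 4; next at idx=5:; next count becomes 4; next result becomes -20; next final value 36
after: result becomes 6; next ((base - -2) < min(limit, limit)) evaluates to false; next step becomes 24; next count becomes 0; next count becomes 4; next at idx=1:; next count becomes 4; next at idx=2:; next count becomes 4; next at idx=3:; next count becomes 4; next at idx=4:; next count becomes 4; next at idx=5:; next count becomes 4; next result becomes 48; next final value -100
36 and -100 differ, so these are not the same function on this domain.
verdict: not equivalent; witness: base=1, step=-6, limit=2


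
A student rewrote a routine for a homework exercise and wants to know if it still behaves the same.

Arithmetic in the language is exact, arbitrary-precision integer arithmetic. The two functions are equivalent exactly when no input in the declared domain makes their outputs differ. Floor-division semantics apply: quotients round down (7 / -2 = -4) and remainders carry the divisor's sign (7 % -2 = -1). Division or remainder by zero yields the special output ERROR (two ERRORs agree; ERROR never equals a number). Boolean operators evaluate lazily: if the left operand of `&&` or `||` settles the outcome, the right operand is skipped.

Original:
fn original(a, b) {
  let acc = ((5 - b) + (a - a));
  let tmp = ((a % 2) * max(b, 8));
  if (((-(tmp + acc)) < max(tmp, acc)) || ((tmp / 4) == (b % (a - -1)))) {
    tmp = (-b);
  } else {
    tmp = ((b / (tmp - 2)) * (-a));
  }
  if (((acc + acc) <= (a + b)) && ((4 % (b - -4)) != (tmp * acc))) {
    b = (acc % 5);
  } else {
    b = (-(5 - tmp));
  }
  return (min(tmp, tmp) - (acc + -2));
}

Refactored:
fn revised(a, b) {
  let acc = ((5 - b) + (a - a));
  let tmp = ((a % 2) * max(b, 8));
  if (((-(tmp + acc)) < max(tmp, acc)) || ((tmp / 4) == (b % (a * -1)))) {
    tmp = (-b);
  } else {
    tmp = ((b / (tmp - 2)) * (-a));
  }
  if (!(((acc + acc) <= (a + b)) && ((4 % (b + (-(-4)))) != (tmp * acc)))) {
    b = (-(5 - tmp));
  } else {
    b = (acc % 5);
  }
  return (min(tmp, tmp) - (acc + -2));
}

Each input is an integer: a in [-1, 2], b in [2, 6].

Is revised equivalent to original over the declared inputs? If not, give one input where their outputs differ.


There is a counterexample at a=0, b=5: -3 on one side, ERROR on the other.
original: acc=0, then tmp=0, then (((-(tmp + acc)) < max(tmp, acc)) || ((tmp / 4) == (b % (a - -1)))) is true, then tmp=-5, then (((acc + acc) <= (a + b)) && ((4 % (b - -4)) != (tmp * acc))) is true, then b=0, then returns -3
revised: acc=0, then tmp=0, then a zero divisor aborts: ERROR
verdict: not equivalent; witness: a=0, b=5


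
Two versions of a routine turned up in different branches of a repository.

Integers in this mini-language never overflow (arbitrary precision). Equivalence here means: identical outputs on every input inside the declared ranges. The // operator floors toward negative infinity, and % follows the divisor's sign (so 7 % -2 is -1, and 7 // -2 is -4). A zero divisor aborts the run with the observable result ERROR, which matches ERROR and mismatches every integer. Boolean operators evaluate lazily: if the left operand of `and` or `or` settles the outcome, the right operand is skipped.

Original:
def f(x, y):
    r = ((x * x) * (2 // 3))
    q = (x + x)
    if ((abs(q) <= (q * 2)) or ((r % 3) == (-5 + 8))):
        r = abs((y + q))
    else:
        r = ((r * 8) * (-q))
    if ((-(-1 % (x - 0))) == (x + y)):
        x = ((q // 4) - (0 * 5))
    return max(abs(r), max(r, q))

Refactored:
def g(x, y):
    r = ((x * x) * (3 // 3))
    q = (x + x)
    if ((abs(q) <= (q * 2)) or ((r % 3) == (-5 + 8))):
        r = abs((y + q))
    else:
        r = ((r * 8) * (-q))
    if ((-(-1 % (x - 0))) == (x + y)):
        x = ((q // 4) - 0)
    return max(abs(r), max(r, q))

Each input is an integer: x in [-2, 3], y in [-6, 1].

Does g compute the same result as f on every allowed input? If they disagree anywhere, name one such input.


Try x=-2, y=-6.
f: r := 0 | q := -4 | ((abs(q) <= (q * 2)) or ((r % 3) == (-5 + 8))): false | r := 0 | ((-(-1 % (x - 0))) == (x + y)): false | result 0
g: r := 4 | q := -4 | ((abs(q) <= (q * 2)) or ((r % 3) == (-5 + 8))): false | r := 128 | ((-(-1 % (x - 0))) == (x + y)): false | result 128
0 and 128 differ, so these are not the same function on this domain.
verdict: not equivalent; witness: x=-2, y=-6


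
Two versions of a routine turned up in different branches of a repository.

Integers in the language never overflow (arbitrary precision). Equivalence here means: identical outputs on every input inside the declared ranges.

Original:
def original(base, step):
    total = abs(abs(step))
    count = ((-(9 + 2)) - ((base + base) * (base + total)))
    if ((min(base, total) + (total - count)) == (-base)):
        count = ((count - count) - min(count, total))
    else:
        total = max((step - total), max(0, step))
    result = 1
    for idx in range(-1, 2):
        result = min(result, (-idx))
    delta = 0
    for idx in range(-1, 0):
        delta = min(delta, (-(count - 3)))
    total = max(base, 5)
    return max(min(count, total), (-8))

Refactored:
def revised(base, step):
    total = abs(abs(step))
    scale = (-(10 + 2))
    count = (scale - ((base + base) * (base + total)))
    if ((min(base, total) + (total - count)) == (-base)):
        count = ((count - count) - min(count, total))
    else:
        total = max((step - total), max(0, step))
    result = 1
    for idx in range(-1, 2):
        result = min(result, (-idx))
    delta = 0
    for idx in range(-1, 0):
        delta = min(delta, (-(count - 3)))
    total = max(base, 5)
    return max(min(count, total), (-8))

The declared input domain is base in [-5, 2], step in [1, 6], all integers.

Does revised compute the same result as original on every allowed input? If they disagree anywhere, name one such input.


The rewrite breaks on base=-5, step=6, where the results are -1 and -2.
original: total=6, then count=-1, then ((min(base, total) + (total - count)) == (-base)) is false, then total=6, then result=1, then (idx=-1), then result=1, then (idx=0), then result=0, then (idx=1), then result=-1, then delta=0, then (idx=-1), then delta=0, then total=5, then returns -1
revised: total=6, then scale=-12, then count=-2, then ((min(base, total) + (total - count)) == (-base)) is false, then total=6, then result=1, then (idx=-1), then result=1, then (idx=0), then result=0, then (idx=1), then result=-1, then delta=0, then (idx=-1), then delta=0, then total=5, then returns -2
verdict: not equivalent; witness: base=-5, step=6


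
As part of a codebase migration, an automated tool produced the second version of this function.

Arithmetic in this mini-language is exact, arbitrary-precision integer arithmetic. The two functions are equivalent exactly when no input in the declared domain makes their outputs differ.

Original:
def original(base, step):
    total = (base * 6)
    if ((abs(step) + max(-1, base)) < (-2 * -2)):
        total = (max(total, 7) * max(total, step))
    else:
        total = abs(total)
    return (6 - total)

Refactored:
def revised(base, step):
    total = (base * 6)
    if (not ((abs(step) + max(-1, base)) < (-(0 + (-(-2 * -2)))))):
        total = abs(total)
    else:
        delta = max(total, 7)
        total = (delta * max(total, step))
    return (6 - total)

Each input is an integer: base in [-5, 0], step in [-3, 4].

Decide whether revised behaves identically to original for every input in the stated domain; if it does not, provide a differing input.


The two versions differ — the changes include boolean connective usage differs, plus local variable names differ, plus statement counts differ, plus arithmetic usage differs, plus constant usage differs.
Spot check at base=-3, step=4 — original: total=-18, then ((abs(step) + max(-1, base)) < (-2 * -2)) is true, then total=28, then returns -22. revised: total=-18, then (not ((abs(step) + max(-1, base)) < (-(0 + (-(-2 * -2)))))) is false, then delta=7, then total=28, then returns -22. Both give -22.
Checked all 48 inputs in the declared domain: the outputs agree on every one.
verdict: equivalent


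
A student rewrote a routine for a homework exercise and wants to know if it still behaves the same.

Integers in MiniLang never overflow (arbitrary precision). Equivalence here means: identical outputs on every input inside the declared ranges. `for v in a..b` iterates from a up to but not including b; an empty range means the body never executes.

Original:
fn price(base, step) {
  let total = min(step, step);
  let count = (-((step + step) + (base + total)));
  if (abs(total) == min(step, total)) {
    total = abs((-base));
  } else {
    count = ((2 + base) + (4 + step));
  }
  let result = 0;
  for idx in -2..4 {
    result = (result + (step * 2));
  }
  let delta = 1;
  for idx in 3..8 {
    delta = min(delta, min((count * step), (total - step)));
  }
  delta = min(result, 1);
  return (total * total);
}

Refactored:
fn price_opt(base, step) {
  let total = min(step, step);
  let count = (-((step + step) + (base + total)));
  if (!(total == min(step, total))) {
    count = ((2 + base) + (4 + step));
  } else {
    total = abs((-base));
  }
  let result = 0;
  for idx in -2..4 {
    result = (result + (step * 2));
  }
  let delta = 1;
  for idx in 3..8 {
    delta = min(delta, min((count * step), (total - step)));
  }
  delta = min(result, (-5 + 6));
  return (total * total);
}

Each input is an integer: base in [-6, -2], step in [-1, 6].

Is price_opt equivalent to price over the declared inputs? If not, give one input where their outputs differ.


There is a counterexample at base=-6, step=-1: 1 on one side, 36 on the other.
price: total becomes -1; next count becomes 9; next (abs(total) == min(step, total)) evaluates to false; next count becomes -1; next result becomes 0; next at idx=-2:; next result becomes -2; next at idx=-1:; next result becomes -4; next at idx=0:; next result becomes -6; next at idx=1:; next result becomes -8; next at idx=2:; next result becomes -10; next at idx=3:; next result becomes -12; next delta becomes 1; next at idx=3:; next delta becomes 0; next at idx=4:; next delta becomes 0; next at idx=5:; next delta becomes 0; next at idx=6:; next delta becomes 0; next at idx=7:; next delta becomes 0; next delta becomes -12; next final value 1
price_opt: total becomes -1; next count becomes 9; next (!(total == min(step, total))) evaluates to false; next total becomes 6; next result becomes 0; next at idx=-2:; next result becomes -2; next at idx=-1:; next result becomes -4; next at idx=0:; next result becomes -6; next at idx=1:; next result becomes -8; next at idx=2:; next result becomes -10; next at idx=3:; next result becomes -12; next delta becomes 1; next at idx=3:; next delta becomes -9; next at idx=4:; next delta becomes -9; next at idx=5:; next delta becomes -9; next at idx=6:; next delta becomes -9; next at idx=7:; next delta becomes -9; next delta becomes -12; next final value 36
verdict: not equivalent; witness: base=-6, step=-1


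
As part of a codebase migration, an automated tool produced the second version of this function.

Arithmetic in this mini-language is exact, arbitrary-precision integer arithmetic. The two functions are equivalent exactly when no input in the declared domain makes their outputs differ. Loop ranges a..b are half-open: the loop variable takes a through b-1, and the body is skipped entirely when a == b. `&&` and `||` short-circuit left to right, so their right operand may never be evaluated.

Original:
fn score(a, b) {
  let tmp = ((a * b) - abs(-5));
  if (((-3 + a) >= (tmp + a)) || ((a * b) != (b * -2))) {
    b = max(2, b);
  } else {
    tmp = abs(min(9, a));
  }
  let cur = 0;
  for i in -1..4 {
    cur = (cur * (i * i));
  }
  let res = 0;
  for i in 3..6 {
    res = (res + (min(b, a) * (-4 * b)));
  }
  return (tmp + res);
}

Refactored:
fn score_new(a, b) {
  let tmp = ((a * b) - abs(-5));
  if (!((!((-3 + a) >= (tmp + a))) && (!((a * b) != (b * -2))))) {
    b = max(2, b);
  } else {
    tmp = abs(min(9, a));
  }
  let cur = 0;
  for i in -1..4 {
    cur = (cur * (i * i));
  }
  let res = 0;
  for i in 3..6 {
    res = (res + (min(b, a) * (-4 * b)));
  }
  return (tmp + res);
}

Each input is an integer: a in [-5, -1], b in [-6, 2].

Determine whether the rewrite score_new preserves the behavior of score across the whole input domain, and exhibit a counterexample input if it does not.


The two are interchangeable: boolean connective usage differs, and every declared input agrees.
One worked example (a=-1, b=-5) — score: tmp = 0; (((-3 + a) >= (tmp + a)) || ((a * b) != (b * -2))) -> true; b = 2; cur = 0; [i=-1]; cur = 0; [i=0]; cur = 0; [i=1]; cur = 0; [i=2]; cur = 0; [i=3]; cur = 0; res = 0; [i=3]; res = 8; [i=4]; res = 16; [i=5]; res = 24; return 24; score_new: tmp = 0; (!((!((-3 + a) >= (tmp + a))) && (!((a * b) != (b * -2))))) -> true; b = 2; cur = 0; [i=-1]; cur = 0; [i=0]; cur = 0; [i=1]; cur = 0; [i=2]; cur = 0; [i=3]; cur = 0; res = 0; [i=3]; res = 8; [i=4]; res = 16; [i=5]; res = 24; return 24; agreement on 24.
Sweeping the whole domain (45 inputs) finds no disagreement.
verdict: equivalent


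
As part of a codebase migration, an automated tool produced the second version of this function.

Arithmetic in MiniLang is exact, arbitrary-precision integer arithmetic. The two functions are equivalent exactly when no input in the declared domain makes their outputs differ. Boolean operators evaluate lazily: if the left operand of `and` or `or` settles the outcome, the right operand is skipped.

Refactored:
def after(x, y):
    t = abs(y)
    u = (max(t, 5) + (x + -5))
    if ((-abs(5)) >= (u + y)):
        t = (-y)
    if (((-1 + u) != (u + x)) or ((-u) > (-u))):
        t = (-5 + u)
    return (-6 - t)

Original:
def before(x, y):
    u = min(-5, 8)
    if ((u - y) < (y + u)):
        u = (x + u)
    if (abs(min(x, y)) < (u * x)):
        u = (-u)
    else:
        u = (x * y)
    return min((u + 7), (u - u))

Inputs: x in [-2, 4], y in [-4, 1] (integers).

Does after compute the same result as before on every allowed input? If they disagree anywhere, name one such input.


Evaluate both at x=-2, y=-4.
before: u=-5, then ((u - y) < (y + u)) is false, then (abs(min(x, y)) < (u * x)) is true, then u=5, then returns 0
after: t=4, then u=-2, then ((-abs(5)) >= (u + y)) is true, then t=4, then (((-1 + u) != (u + x)) or ((-u) > (-u))) is true, then t=-7, then returns 1
0 vs 1 — the two versions disagree here.
verdict: not equivalent; witness: x=-2, y=-4


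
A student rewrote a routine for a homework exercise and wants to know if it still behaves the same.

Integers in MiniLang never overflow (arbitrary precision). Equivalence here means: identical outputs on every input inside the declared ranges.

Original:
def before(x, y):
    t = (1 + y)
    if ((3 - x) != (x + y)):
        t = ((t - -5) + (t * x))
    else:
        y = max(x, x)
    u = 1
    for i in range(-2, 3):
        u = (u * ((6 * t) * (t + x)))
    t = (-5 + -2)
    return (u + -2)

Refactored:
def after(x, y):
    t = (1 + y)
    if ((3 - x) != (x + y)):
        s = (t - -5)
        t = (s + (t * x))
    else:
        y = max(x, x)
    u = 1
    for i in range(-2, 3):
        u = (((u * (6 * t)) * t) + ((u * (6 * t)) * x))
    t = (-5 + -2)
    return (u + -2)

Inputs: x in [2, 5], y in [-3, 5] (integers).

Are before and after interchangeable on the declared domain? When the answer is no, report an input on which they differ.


Although constant usage differs; local variable names differ; arithmetic usage differs; statement counts differ, 36/36 inputs agree.
verdict: equivalent


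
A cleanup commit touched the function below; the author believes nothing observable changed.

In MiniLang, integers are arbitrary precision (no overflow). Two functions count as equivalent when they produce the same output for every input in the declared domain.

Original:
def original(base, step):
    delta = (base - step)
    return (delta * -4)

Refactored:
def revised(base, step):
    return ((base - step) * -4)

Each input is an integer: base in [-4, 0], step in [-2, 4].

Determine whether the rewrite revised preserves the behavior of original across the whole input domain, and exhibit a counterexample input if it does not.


Differences: local variable names differ; and statement counts differ — yet all 35 inputs agree.
verdict: equivalent


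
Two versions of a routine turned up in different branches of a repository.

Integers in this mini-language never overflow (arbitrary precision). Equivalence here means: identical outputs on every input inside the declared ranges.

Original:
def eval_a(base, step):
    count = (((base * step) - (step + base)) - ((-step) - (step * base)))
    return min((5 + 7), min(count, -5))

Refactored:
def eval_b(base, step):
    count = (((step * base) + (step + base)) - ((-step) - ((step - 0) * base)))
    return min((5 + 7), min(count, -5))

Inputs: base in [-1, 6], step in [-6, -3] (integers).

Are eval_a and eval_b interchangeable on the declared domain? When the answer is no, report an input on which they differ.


There is a counterexample at base=0, step=-6: -5 on one side, -12 on the other.
eval_a: count := 0 | result -5
eval_b: count := -12 | result -12
verdict: not equivalent; witness: base=0, step=-6


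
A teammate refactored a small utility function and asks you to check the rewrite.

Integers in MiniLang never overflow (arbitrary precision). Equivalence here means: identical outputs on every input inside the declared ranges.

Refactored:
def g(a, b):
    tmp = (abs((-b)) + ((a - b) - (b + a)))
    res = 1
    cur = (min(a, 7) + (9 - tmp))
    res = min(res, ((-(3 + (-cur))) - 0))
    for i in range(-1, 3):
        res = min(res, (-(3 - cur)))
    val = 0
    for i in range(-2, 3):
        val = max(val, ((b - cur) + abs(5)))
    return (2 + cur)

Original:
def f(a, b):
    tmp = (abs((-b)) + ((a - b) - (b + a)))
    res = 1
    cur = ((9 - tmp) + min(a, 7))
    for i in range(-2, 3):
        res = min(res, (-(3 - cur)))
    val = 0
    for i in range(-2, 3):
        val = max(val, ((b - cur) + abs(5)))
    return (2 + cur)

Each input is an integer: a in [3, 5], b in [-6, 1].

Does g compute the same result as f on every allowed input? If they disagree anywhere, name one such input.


The two versions differ — the changes include loop structure differs, and arithmetic usage differs, and min/max/abs usage differs, and statement counts differ, and constant usage differs.
One worked example (a=4, b=-5) — f: tmp=15, then res=1, then cur=-2, then (i=-2), then res=-5, then (i=-1), then res=-5, then (i=0), then res=-5, then (i=1), then res=-5, then (i=2), then res=-5, then val=0, then (i=-2), then val=2, then (i=-1), then val=2, then (i=0), then val=2, then (i=1), then val=2, then (i=2), then val=2, then returns 0; g: tmp=15, then res=1, then cur=-2, then res=-5, then (i=-1), then res=-5, then (i=0), then res=-5, then (i=1), then res=-5, then (i=2), then res=-5, then val=0, then (i=-2), then val=2, then (i=-1), then val=2, then (i=0), then val=2, then (i=1), then val=2, then (i=2), then val=2, then returns 0; agreement on 0.
Checked all 24 inputs in the declared domain: the outputs agree on every one.
verdict: equivalent


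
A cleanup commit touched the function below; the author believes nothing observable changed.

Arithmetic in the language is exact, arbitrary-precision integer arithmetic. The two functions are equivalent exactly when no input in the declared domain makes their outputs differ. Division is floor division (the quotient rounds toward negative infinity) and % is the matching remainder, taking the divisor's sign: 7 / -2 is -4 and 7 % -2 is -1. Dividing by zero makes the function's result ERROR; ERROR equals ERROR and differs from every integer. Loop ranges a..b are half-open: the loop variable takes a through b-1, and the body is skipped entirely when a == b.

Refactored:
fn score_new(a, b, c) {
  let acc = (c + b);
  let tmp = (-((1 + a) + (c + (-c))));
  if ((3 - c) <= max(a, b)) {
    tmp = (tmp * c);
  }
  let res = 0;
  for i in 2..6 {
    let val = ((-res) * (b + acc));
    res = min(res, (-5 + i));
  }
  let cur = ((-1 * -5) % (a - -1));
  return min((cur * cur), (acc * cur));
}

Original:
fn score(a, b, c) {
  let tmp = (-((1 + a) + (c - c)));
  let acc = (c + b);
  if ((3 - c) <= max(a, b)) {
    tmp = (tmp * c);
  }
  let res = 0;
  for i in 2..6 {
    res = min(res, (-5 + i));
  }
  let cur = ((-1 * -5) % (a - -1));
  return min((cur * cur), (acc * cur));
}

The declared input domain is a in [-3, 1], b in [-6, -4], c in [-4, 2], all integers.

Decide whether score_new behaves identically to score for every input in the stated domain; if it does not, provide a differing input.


Equivalent — the differences include arithmetic usage differs, plus local variable names differ, plus statement counts differ, yet no declared input distinguishes the two.
Tracing a=-3, b=-4, c=1: score: tmp := 2 | acc := -3 | ((3 - c) <= max(a, b)): false | res := 0 | iter i=2: | res := -3 | iter i=3: | res := -3 | iter i=4: | res := -3 | iter i=5: | res := -3 | cur := -1 | result 1 | score_new: acc := -3 | tmp := 2 | ((3 - c) <= max(a, b)): false | res := 0 | iter i=2: | val := 0 | res := -3 | iter i=3: | val := -21 | res := -3 | iter i=4: | val := -21 | res := -3 | iter i=5: | val := -21 | res := -3 | cur := -1 | result 1 — matching result 1.
Checked all 105 inputs in the declared domain: the outputs agree on every one.
verdict: equivalent


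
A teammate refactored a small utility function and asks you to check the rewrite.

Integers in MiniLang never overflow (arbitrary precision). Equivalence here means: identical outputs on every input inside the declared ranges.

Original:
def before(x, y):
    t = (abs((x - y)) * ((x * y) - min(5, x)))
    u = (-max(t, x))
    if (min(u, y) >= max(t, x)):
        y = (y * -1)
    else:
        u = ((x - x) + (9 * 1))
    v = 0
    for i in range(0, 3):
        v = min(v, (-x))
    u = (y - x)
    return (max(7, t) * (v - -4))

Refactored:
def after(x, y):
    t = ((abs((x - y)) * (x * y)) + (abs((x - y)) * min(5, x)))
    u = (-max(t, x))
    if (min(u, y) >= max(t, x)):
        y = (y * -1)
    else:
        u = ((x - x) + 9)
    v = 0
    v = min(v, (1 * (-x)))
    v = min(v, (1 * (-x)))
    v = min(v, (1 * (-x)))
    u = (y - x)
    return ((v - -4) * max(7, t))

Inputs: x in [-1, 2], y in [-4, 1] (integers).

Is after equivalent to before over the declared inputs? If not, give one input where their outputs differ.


Try x=-1, y=-4.
before: t=15, then u=-15, then (min(u, y) >= max(t, x)) is false, then u=9, then v=0, then (i=0), then v=0, then (i=1), then v=0, then (i=2), then v=0, then u=-3, then returns 60
after: t=9, then u=-9, then (min(u, y) >= max(t, x)) is false, then u=9, then v=0, then v=0, then v=0, then v=0, then u=-3, then returns 36
60 != 36, so the rewrite changes behavior.
verdict: not equivalent; witness: x=-1, y=-4


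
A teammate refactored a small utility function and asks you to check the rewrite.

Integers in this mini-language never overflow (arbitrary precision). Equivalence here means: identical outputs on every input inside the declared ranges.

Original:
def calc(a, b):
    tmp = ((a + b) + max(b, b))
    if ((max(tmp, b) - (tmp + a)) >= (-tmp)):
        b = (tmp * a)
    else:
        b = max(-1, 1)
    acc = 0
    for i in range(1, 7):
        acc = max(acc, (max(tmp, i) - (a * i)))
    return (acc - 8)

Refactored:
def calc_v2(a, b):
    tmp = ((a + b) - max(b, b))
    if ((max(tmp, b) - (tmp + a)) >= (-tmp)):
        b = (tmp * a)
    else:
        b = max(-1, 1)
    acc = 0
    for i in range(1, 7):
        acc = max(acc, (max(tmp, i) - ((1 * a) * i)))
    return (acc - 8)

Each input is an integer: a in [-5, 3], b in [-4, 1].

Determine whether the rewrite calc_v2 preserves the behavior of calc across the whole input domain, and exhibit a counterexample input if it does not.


There is a counterexample at a=1, b=1: -6 on one side, -8 on the other.
calc: tmp becomes 3; next ((max(tmp, b) - (tmp + a)) >= (-tmp)) evaluates to true; next b becomes 3; next acc becomes 0; next at i=1:; next acc becomes 2; next at i=2:; next acc becomes 2; next at i=3:; next acc becomes 2; next at i=4:; next acc becomes 2; next at i=5:; next acc becomes 2; next at i=6:; next acc becomes 2; next final value -6
calc_v2: tmp becomes 1; next ((max(tmp, b) - (tmp + a)) >= (-tmp)) evaluates to true; next b becomes 1; next acc becomes 0; next at i=1:; next acc becomes 0; next at i=2:; next acc becomes 0; next at i=3:; next acc becomes 0; next at i=4:; next acc becomes 0; next at i=5:; next acc becomes 0; next at i=6:; next acc becomes 0; next final value -8
verdict: not equivalent; witness: a=1, b=1


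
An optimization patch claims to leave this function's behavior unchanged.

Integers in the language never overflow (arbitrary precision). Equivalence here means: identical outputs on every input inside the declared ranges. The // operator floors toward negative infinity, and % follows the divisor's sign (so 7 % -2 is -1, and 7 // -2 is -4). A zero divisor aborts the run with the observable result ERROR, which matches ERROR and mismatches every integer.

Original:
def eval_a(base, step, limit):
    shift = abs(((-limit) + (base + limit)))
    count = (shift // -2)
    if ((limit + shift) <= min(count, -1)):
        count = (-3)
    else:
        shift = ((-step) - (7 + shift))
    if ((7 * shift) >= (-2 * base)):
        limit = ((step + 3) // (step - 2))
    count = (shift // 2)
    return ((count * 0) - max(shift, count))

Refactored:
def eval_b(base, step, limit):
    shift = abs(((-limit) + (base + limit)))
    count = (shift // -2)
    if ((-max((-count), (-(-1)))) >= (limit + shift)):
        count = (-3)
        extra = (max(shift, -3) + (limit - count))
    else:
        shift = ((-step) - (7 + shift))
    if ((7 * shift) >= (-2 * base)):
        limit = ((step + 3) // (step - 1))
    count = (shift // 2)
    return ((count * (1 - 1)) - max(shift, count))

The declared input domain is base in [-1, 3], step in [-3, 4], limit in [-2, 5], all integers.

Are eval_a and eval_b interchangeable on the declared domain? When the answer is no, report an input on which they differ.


Try base=-1, step=1, limit=-2.
eval_a: shift := 1 | count := -1 | ((limit + shift) <= min(count, -1)): true | count := -3 | ((7 * shift) >= (-2 * base)): true | limit := -4 | count := 0 | result -1
eval_b: shift := 1 | count := -1 | ((-max((-count), (-(-1)))) >= (limit + shift)): true | count := -3 | extra := 2 | ((7 * shift) >= (-2 * base)): true | divide-by-zero, output ERROR
-1 and ERROR differ, so these are not the same function on this domain.
verdict: not equivalent; witness: base=-1, step=1, limit=-2


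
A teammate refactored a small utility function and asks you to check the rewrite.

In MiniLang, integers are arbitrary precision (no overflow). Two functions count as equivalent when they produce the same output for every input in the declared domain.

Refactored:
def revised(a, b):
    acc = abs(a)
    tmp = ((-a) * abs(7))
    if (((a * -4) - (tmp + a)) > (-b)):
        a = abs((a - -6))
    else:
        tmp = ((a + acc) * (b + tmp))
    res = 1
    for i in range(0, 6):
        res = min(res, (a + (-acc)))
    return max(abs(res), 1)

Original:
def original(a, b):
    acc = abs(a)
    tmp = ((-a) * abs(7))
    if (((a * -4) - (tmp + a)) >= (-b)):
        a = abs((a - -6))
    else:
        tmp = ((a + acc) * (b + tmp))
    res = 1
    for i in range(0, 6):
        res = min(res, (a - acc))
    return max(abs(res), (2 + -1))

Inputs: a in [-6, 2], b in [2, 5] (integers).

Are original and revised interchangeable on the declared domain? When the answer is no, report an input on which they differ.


Run the pair on a=-2, b=4.
original: acc = 2; tmp = 14; (((a * -4) - (tmp + a)) >= (-b)) -> true; a = 4; res = 1; [i=0]; res = 1; [i=1]; res = 1; [i=2]; res = 1; [i=3]; res = 1; [i=4]; res = 1; [i=5]; res = 1; return 1
revised: acc = 2; tmp = 14; (((a * -4) - (tmp + a)) > (-b)) -> false; tmp = 0; res = 1; [i=0]; res = -4; [i=1]; res = -4; [i=2]; res = -4; [i=3]; res = -4; [i=4]; res = -4; [i=5]; res = -4; return 4
1 against 4: the behavior changed.
verdict: not equivalent; witness: a=-2, b=4


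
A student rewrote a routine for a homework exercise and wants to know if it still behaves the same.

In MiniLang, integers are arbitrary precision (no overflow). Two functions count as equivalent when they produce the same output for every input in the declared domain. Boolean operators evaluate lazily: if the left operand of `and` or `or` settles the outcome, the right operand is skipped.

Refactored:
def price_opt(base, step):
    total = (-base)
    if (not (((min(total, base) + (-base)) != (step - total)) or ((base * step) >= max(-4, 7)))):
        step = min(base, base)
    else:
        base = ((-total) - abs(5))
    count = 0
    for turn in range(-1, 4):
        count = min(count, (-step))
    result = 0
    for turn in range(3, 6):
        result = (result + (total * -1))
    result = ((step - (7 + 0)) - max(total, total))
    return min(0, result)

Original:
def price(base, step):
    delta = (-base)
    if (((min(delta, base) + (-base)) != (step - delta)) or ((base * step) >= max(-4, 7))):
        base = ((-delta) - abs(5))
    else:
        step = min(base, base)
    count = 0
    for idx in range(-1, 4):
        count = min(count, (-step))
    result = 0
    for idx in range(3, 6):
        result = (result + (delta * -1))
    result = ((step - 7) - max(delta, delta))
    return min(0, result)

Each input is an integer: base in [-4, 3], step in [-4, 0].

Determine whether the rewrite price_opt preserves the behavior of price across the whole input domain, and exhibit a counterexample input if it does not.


Changes here: local variable names differ, constant usage differs, arithmetic usage differs, boolean connective usage differs; the full 40-point sweep finds no disagreement.
verdict: equivalent


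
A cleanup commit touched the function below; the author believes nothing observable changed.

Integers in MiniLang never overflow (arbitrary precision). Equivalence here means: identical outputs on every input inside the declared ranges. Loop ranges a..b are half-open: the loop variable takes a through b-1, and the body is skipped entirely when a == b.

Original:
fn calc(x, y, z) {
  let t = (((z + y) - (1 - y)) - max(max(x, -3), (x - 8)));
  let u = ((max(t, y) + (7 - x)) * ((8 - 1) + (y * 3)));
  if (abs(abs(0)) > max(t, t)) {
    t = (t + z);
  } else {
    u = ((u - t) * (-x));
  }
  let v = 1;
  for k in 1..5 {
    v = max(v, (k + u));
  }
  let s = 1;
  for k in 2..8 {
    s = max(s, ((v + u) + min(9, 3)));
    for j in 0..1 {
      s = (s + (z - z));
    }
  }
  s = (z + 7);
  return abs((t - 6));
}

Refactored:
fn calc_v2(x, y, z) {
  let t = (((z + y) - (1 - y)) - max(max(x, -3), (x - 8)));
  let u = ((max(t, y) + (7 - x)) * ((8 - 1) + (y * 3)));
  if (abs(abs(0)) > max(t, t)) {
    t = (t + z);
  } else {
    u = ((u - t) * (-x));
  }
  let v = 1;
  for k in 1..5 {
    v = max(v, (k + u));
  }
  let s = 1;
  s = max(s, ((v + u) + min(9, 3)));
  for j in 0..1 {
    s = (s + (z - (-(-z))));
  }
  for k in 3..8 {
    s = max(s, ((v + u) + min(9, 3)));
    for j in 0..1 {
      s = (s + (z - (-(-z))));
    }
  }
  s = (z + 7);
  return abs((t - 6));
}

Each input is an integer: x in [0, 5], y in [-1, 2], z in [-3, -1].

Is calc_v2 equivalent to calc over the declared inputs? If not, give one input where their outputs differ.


The two are interchangeable: min/max/abs usage differs, and arithmetic usage differs, and constant usage differs, and loop structure differs, and statement counts differ, and every declared input agrees.
Tracing x=3, y=-1, z=-1: calc: t becomes -7; next u becomes 12; next (abs(abs(0)) > max(t, t)) evaluates to true; next t becomes -8; next v becomes 1; next at k=1:; next v becomes 13; next at k=2:; next v becomes 14; next at k=3:; next v becomes 15; next at k=4:; next v becomes 16; next s becomes 1; next at k=2:; next s becomes 31; next at j=0:; next s becomes 31; next at k=3:; next s becomes 31; next at j=0:; next s becomes 31; next at k=4:; next s becomes 31; next at j=0:; next s becomes 31; next at k=5:; next s becomes 31; next at j=0:; next s becomes 31; next at k=6:; next s becomes 31; next at j=0:; next s becomes 31; next at k=7:; next s becomes 31; next at j=0:; next s becomes 31; next s becomes 6; next final value 14 | calc_v2: t becomes -7; next u becomes 12; next (abs(abs(0)) > max(t, t)) evaluates to true; next t becomes -8; next v becomes 1; next at k=1:; next v becomes 13; next at k=2:; next v becomes 14; next at k=3:; next v becomes 15; next at k=4:; next v becomes 16; next s becomes 1; next s becomes 31; next at j=0:; next s becomes 31; next at k=3:; next s becomes 31; next at j=0:; next s becomes 31; next at k=4:; next s becomes 31; next at j=0:; next s becomes 31; next at k=5:; next s becomes 31; next at j=0:; next s becomes 31; next at k=6:; next s becomes 31; next at j=0:; next s becomes 31; next at k=7:; next s becomes 31; next at j=0:; next s becomes 31; next s becomes 6; next final value 14 — matching result 14.
Across all 72 domain points the two functions coincide.
verdict: equivalent


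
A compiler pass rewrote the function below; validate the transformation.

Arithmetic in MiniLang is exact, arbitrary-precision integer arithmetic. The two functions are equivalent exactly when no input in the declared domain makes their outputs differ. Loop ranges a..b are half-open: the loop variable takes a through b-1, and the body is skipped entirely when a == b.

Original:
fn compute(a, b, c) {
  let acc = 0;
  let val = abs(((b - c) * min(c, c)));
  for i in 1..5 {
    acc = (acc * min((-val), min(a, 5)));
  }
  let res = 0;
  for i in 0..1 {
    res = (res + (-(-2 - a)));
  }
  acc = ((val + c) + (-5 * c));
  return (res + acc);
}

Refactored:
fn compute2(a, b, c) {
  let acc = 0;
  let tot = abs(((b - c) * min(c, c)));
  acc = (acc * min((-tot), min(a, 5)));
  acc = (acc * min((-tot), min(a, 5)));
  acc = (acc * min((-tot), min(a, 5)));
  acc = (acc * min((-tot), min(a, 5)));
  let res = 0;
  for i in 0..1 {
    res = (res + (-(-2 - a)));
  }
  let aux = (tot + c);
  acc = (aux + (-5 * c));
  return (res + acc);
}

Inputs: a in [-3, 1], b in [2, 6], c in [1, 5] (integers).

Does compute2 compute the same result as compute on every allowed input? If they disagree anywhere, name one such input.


This is a faithful refactor — local variable names differ; arithmetic usage differs; min/max/abs usage differs; loop structure differs; statement counts differ; constant usage differs, but the computed results match everywhere.
Spot check at a=-1, b=5, c=5 — compute: acc=0, then val=0, then (i=1), then acc=0, then (i=2), then acc=0, then (i=3), then acc=0, then (i=4), then acc=0, then res=0, then (i=0), then res=1, then acc=-20, then returns -19. compute2: acc=0, then tot=0, then acc=0, then acc=0, then acc=0, then acc=0, then res=0, then (i=0), then res=1, then aux=5, then acc=-20, then returns -19. Both give -19.
Checked all 125 inputs in the declared domain: the outputs agree on every one.
verdict: equivalent
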